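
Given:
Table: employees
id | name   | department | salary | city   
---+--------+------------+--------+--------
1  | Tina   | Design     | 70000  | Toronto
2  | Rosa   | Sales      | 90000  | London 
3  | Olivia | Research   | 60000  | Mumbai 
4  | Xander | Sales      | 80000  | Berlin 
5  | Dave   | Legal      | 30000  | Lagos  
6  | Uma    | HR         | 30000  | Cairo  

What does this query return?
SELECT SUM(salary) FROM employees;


SUM(salary) = 70000 + 90000 + 60000 + 80000 + 30000 + 30000 = 360000

360000


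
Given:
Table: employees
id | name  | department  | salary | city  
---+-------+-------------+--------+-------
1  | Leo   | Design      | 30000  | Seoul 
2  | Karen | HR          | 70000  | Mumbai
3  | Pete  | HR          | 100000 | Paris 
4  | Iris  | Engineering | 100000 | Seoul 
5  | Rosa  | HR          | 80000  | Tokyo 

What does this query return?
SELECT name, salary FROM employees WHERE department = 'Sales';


Filtering: department = 'Sales'
Matching rows: 0

Empty result set (0 rows)


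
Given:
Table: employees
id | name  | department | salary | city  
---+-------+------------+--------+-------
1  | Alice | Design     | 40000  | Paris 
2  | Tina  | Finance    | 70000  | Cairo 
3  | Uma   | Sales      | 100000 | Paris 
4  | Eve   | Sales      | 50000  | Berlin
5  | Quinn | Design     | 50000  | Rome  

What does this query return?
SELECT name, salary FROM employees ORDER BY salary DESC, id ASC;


Sorting by salary DESC, then id ASC for ties

5 rows:
Uma, 100000
Tina, 70000
Eve, 50000
Quinn, 50000
Alice, 40000


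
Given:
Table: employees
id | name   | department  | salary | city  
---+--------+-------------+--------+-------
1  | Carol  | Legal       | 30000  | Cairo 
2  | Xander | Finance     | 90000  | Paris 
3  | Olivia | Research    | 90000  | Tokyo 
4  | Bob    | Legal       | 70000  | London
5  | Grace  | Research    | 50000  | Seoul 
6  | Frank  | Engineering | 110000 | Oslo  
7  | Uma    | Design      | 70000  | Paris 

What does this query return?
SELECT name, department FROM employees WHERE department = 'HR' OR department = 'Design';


Filtering: department = 'HR' OR 'Design'
Matching: 1 rows

1 rows:
Uma, Design


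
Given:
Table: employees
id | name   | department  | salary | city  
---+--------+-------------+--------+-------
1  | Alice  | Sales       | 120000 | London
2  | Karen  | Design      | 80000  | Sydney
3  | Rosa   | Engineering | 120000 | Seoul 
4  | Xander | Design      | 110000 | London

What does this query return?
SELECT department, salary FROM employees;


Projecting columns: department, salary

4 rows:
Sales, 120000
Design, 80000
Engineering, 120000
Design, 110000


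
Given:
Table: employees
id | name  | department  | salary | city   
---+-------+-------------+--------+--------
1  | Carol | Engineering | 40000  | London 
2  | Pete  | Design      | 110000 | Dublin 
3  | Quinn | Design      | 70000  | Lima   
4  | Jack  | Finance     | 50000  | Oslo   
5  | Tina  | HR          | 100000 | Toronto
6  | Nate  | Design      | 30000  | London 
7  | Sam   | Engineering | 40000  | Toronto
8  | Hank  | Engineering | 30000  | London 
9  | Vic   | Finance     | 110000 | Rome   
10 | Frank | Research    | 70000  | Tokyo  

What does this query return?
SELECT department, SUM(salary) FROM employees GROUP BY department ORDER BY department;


Summing salary within each department:
  Design: 110000 + 70000 + 30000 = 210000
  Engineering: 40000 + 40000 + 30000 = 110000
  Finance: 50000 + 110000 = 160000
  HR: 100000 = 100000
  Research: 70000 = 70000


5 groups:
Design, 210000
Engineering, 110000
Finance, 160000
HR, 100000
Research, 70000


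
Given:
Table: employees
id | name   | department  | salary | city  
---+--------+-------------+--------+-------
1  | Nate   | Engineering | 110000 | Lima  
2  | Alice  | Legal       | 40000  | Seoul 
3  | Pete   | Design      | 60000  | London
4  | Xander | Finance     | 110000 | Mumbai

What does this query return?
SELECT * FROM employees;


SELECT * returns all 4 rows with all columns

4 rows:
1, Nate, Engineering, 110000, Lima
2, Alice, Legal, 40000, Seoul
3, Pete, Design, 60000, London
4, Xander, Finance, 110000, Mumbai


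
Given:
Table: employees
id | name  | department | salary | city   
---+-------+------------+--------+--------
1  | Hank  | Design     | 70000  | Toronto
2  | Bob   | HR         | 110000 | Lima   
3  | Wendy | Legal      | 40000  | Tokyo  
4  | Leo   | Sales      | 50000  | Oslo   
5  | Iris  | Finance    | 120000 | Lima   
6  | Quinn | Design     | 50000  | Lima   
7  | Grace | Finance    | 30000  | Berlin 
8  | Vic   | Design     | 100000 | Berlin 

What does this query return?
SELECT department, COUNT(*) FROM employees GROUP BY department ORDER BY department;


Assigning each row to its department group:
  Hank -> Design
  Bob -> HR
  Wendy -> Legal
  Leo -> Sales
  Iris -> Finance
  Quinn -> Design
  Grace -> Finance
  Vic -> Design


5 groups:
Design, 3
Finance, 2
HR, 1
Legal, 1
Sales, 1


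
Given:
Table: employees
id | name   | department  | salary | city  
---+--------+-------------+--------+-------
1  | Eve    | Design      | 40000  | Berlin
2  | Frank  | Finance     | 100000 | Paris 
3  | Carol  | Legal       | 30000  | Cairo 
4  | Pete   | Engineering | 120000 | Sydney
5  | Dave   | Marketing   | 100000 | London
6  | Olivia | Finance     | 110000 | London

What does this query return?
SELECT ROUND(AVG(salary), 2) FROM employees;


SUM(salary) = 500000
COUNT = 6
ROUND(AVG, 2) = ROUND(500000 / 6, 2) = 83333.33

83333.33


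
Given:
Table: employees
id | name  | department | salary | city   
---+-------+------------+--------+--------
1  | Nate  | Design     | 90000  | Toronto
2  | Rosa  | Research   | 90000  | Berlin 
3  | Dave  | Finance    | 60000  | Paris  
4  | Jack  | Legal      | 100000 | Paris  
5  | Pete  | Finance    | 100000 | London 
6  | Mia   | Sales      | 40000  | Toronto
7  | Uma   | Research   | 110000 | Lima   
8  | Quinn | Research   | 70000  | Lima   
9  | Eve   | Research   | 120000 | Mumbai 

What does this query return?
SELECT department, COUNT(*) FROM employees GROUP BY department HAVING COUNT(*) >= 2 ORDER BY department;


Groups with count >= 2:
  Finance: 2 -> PASS
  Research: 4 -> PASS
  Design: 1 -> filtered out
  Legal: 1 -> filtered out
  Sales: 1 -> filtered out


2 groups:
Finance, 2
Research, 4


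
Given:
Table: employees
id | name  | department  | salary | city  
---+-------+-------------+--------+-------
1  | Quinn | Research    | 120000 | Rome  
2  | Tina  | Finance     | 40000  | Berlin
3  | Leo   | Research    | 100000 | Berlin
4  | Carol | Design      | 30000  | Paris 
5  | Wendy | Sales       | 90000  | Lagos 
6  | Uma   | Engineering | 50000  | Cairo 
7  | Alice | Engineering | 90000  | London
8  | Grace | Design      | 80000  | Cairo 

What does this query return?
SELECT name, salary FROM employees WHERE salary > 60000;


Filtering: salary > 60000
Matching: 5 rows

5 rows:
Quinn, 120000
Leo, 100000
Wendy, 90000
Alice, 90000
Grace, 80000


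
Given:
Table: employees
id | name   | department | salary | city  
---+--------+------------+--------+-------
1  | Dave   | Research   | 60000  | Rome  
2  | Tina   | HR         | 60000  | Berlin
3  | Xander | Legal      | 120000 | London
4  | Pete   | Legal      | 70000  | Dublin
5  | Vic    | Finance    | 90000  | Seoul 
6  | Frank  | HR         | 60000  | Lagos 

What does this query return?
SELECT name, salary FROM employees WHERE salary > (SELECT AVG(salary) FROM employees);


Subquery: AVG(salary) = 76666.67
Filtering: salary > 76666.67
  Xander (120000) -> MATCH
  Vic (90000) -> MATCH


2 rows:
Xander, 120000
Vic, 90000


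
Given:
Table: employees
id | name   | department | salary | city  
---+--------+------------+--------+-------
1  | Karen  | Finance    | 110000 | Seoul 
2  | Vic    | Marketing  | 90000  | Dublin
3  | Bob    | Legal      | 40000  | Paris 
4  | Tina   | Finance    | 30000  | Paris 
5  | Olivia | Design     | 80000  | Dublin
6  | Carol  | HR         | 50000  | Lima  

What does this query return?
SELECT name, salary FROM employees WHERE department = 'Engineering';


Filtering: department = 'Engineering'
Matching rows: 0

Empty result set (0 rows)


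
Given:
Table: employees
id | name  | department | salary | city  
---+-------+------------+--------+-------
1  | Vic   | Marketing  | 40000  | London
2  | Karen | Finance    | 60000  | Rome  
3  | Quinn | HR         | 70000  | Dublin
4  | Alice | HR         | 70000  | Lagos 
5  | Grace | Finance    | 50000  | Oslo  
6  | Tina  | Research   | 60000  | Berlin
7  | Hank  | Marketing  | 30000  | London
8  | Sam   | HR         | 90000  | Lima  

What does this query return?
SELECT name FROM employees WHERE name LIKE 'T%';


LIKE 'T%' matches names starting with 'T'
Matching: 1

1 rows:
Tina


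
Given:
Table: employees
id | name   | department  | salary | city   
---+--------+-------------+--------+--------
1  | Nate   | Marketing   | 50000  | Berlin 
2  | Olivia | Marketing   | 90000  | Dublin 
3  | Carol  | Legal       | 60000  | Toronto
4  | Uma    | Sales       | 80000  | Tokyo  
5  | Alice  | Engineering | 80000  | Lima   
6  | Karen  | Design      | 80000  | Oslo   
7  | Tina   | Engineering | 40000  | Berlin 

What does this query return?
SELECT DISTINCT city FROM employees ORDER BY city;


All 'city' values (row order): Berlin, Dublin, Toronto, Tokyo, Lima, Oslo, Berlin
Removing duplicates leaves 6 unique value(s).

6 values:
Berlin
Dublin
Lima
Oslo
Tokyo
Toronto


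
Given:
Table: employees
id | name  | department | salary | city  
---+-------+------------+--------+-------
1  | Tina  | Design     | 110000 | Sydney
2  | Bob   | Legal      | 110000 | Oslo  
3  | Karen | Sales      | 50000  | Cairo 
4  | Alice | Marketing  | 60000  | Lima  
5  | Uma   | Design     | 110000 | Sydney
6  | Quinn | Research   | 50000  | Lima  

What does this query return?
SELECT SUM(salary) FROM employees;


SUM(salary) = 110000 + 110000 + 50000 + 60000 + 110000 + 50000 = 490000

490000


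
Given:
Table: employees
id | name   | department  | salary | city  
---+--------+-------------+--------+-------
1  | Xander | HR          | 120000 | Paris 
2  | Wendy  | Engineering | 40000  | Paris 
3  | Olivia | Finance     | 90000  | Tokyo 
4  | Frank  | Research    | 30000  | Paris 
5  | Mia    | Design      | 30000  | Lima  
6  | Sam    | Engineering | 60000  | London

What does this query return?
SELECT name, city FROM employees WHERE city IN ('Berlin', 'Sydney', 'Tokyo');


Filtering: city IN ('Berlin', 'Sydney', 'Tokyo')
Matching: 1 rows

1 rows:
Olivia, Tokyo


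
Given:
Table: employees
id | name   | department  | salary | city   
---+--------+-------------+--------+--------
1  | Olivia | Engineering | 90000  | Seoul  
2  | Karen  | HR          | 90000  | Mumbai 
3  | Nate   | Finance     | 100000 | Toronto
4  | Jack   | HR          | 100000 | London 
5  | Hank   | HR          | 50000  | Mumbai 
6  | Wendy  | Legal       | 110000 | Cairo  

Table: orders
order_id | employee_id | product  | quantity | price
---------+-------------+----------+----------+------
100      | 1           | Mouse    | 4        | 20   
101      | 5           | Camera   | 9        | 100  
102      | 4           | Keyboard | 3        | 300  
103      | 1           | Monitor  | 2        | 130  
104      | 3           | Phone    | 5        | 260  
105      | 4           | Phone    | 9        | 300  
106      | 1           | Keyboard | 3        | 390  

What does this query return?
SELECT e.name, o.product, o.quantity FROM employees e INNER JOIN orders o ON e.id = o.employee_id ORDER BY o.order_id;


Joining employees.id = orders.employee_id:
  employee Olivia (id=1) -> order Mouse
  employee Hank (id=5) -> order Camera
  employee Jack (id=4) -> order Keyboard
  employee Olivia (id=1) -> order Monitor
  employee Nate (id=3) -> order Phone
  employee Jack (id=4) -> order Phone
  employee Olivia (id=1) -> order Keyboard


7 rows:
Olivia, Mouse, 4
Hank, Camera, 9
Jack, Keyboard, 3
Olivia, Monitor, 2
Nate, Phone, 5
Jack, Phone, 9
Olivia, Keyboard, 3


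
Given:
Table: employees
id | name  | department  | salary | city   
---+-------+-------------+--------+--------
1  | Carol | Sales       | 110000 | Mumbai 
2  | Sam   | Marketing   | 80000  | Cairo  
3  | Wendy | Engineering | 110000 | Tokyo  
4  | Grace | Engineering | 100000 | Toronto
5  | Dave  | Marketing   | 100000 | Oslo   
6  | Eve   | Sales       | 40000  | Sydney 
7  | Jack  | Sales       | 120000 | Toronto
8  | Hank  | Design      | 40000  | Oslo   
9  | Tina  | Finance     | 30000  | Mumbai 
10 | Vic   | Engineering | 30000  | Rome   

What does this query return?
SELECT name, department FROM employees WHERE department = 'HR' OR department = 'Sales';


Filtering: department = 'HR' OR 'Sales'
Matching: 3 rows

3 rows:
Carol, Sales
Eve, Sales
Jack, Sales


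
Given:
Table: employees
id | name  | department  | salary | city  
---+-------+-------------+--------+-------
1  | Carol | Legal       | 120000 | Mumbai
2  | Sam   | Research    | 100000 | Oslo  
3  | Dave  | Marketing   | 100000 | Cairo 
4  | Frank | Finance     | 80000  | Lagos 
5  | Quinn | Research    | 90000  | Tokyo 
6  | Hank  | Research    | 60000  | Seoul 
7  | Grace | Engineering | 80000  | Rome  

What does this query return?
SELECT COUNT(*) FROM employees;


COUNT(*) counts all rows

7


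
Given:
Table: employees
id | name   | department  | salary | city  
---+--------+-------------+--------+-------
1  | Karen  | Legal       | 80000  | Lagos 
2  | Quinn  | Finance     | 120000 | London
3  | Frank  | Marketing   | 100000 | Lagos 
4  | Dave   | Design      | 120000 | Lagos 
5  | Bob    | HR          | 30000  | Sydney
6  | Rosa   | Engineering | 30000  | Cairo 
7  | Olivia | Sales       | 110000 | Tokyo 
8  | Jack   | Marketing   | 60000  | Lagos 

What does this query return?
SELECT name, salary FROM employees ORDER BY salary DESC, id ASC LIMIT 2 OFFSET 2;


Sort by salary DESC (id ASC tiebreak), then skip 2 and take 2
Rows 3 through 4

2 rows:
Olivia, 110000
Frank, 100000


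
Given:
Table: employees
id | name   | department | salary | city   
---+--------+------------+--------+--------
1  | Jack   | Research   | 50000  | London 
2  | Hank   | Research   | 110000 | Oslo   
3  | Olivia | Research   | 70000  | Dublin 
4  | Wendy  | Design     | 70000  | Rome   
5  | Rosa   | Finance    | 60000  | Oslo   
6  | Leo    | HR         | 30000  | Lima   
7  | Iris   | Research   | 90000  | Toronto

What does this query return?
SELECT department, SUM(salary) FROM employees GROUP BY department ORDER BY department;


Summing salary within each department:
  Design: 70000 = 70000
  Finance: 60000 = 60000
  HR: 30000 = 30000
  Research: 50000 + 110000 + 70000 + 90000 = 320000


4 groups:
Design, 70000
Finance, 60000
HR, 30000
Research, 320000


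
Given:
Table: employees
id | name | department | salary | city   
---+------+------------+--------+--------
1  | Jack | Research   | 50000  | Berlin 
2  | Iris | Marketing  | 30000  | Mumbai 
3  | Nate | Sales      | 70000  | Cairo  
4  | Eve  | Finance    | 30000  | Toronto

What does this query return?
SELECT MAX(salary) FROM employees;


Salaries: 50000, 30000, 70000, 30000
MAX = 70000

70000


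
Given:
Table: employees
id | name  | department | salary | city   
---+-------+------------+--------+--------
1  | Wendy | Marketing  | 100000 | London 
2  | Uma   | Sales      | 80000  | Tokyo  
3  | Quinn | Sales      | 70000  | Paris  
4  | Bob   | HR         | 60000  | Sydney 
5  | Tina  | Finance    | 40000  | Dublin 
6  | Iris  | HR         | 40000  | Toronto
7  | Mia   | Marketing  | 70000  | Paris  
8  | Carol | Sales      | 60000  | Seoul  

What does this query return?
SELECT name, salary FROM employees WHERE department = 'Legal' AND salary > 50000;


Filtering: department = 'Legal' AND salary > 50000
Matching: 0 rows

Empty result set (0 rows)


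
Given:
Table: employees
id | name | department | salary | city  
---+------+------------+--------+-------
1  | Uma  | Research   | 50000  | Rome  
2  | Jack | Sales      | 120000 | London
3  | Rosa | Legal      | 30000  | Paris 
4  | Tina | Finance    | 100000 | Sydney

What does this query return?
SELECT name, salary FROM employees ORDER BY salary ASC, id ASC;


Sorting by salary ASC, then id ASC for ties

4 rows:
Rosa, 30000
Uma, 50000
Tina, 100000
Jack, 120000


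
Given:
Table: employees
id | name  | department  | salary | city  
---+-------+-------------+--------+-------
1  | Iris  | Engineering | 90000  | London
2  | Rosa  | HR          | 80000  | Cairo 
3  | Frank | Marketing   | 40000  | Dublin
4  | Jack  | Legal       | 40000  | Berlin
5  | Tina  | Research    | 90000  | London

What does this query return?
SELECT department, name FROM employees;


Projecting columns: department, name

5 rows:
Engineering, Iris
HR, Rosa
Marketing, Frank
Legal, Jack
Research, Tina


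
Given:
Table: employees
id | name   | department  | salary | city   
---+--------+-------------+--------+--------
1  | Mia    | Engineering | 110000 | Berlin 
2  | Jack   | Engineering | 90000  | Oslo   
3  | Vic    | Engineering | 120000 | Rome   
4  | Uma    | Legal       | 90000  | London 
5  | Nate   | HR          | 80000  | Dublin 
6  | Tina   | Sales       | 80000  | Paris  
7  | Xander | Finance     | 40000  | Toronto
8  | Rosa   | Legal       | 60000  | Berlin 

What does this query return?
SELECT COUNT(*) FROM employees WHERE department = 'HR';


Counting rows where department = 'HR'
  Nate -> MATCH


1


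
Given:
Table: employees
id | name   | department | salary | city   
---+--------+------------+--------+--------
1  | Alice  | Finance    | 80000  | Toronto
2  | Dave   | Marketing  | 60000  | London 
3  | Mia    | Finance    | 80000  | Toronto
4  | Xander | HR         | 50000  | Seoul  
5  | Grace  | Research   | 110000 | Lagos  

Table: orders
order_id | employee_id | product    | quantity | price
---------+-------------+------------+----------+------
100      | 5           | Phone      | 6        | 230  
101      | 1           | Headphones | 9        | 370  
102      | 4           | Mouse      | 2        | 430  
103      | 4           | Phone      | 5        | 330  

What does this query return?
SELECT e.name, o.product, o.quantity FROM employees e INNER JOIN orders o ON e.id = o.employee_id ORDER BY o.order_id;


Joining employees.id = orders.employee_id:
  employee Grace (id=5) -> order Phone
  employee Alice (id=1) -> order Headphones
  employee Xander (id=4) -> order Mouse
  employee Xander (id=4) -> order Phone


4 rows:
Grace, Phone, 6
Alice, Headphones, 9
Xander, Mouse, 2
Xander, Phone, 5


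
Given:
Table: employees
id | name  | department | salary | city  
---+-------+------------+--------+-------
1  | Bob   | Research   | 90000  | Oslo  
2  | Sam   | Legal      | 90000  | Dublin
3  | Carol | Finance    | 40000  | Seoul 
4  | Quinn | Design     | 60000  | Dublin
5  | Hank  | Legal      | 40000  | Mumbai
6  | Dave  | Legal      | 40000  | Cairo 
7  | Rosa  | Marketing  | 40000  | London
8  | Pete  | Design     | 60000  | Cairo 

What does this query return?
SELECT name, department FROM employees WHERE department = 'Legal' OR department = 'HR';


Filtering: department = 'Legal' OR 'HR'
Matching: 3 rows

3 rows:
Sam, Legal
Hank, Legal
Dave, Legal


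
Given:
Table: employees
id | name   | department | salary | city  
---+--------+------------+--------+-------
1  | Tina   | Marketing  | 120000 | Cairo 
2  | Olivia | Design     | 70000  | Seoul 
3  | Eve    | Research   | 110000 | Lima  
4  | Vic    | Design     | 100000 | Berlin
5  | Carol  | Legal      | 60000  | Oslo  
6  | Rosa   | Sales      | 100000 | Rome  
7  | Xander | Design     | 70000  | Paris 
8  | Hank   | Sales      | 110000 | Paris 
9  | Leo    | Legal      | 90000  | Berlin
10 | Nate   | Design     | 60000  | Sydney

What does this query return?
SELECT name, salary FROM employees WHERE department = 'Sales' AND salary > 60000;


Filtering: department = 'Sales' AND salary > 60000
Matching: 2 rows

2 rows:
Rosa, 100000
Hank, 110000


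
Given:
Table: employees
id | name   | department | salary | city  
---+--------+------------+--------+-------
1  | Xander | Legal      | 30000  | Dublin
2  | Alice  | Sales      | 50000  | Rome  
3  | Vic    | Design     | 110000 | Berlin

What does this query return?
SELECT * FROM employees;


SELECT * returns all 3 rows with all columns

3 rows:
1, Xander, Legal, 30000, Dublin
2, Alice, Sales, 50000, Rome
3, Vic, Design, 110000, Berlin


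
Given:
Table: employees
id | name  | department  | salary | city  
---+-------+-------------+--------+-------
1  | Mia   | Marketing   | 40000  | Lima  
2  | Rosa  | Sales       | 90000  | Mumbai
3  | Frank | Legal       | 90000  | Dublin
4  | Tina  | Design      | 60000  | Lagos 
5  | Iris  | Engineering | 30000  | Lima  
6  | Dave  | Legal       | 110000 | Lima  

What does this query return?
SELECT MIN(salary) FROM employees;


Salaries: 40000, 90000, 90000, 60000, 30000, 110000
MIN = 30000

30000


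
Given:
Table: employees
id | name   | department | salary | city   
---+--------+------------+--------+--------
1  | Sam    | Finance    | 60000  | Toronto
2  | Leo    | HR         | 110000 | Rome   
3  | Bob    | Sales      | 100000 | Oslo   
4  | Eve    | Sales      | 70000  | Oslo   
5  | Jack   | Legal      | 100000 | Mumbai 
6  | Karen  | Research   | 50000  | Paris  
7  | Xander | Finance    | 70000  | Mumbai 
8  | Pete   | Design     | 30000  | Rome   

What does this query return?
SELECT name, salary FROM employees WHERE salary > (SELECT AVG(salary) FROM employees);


Subquery: AVG(salary) = 73750.0
Filtering: salary > 73750.0
  Leo (110000) -> MATCH
  Bob (100000) -> MATCH
  Jack (100000) -> MATCH


3 rows:
Leo, 110000
Bob, 100000
Jack, 100000


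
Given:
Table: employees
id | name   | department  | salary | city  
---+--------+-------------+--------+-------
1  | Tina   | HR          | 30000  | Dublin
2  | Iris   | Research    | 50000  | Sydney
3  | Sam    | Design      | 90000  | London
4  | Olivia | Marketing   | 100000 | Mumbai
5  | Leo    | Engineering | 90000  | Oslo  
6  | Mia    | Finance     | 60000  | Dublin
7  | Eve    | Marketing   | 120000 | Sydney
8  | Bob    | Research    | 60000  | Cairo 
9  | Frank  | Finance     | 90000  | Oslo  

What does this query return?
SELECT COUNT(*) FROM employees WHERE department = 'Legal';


Counting rows where department = 'Legal'


0


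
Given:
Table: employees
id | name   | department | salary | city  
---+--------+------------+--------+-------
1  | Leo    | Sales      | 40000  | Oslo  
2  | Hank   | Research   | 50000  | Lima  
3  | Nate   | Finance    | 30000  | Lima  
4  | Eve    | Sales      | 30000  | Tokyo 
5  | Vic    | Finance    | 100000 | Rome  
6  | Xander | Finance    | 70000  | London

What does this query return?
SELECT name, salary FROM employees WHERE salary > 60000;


Filtering: salary > 60000
Matching: 2 rows

2 rows:
Vic, 100000
Xander, 70000


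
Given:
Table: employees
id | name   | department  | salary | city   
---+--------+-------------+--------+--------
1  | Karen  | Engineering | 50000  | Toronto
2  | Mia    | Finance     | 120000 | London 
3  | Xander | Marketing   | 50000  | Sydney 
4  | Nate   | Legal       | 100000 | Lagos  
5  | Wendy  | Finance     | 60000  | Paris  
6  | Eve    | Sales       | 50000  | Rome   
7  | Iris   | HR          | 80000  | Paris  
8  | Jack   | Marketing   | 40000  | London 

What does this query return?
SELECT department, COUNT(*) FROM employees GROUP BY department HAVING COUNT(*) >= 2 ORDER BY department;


Groups with count >= 2:
  Finance: 2 -> PASS
  Marketing: 2 -> PASS
  Engineering: 1 -> filtered out
  HR: 1 -> filtered out
  Legal: 1 -> filtered out
  Sales: 1 -> filtered out


2 groups:
Finance, 2
Marketing, 2


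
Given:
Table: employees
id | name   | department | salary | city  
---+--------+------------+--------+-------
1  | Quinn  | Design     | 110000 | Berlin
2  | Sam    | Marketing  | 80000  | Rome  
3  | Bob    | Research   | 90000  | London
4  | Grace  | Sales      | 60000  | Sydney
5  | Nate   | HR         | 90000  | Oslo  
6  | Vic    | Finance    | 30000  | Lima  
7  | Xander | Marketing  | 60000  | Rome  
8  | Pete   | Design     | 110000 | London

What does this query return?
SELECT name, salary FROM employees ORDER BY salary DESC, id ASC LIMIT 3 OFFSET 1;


Sort by salary DESC (id ASC tiebreak), then skip 1 and take 3
Rows 2 through 4

3 rows:
Pete, 110000
Bob, 90000
Nate, 90000


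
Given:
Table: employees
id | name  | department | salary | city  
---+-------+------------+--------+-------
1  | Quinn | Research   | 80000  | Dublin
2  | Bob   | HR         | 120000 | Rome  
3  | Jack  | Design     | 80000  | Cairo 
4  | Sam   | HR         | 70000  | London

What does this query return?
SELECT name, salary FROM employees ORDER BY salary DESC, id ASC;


Sorting by salary DESC, then id ASC for ties

4 rows:
Bob, 120000
Quinn, 80000
Jack, 80000
Sam, 70000


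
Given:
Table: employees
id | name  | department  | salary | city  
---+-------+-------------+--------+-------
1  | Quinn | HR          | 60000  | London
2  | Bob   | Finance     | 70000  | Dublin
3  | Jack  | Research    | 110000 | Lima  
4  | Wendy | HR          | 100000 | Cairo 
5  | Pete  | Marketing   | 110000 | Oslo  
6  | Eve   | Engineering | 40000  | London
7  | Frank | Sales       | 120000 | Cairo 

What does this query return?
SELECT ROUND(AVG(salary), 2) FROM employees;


SUM(salary) = 610000
COUNT = 7
ROUND(AVG, 2) = ROUND(610000 / 7, 2) = 87142.86

87142.86


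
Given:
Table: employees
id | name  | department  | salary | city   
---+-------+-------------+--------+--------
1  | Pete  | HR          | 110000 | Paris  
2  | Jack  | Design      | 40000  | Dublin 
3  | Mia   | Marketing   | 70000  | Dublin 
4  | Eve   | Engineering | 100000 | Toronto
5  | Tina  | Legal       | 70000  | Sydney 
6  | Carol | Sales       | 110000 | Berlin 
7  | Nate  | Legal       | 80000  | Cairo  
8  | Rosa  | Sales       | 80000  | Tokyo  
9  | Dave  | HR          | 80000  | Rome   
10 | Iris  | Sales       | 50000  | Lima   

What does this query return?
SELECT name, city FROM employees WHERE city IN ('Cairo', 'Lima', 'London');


Filtering: city IN ('Cairo', 'Lima', 'London')
Matching: 2 rows

2 rows:
Nate, Cairo
Iris, Lima


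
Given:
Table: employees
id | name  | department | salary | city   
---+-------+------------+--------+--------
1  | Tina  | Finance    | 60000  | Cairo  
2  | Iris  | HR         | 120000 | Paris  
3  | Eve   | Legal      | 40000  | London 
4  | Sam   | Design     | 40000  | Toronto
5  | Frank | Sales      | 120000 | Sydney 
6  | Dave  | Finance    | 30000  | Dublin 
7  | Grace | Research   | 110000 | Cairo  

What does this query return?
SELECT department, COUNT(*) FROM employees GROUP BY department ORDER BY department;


Assigning each row to its department group:
  Tina -> Finance
  Iris -> HR
  Eve -> Legal
  Sam -> Design
  Frank -> Sales
  Dave -> Finance
  Grace -> Research


6 groups:
Design, 1
Finance, 2
HR, 1
Legal, 1
Research, 1
Sales, 1


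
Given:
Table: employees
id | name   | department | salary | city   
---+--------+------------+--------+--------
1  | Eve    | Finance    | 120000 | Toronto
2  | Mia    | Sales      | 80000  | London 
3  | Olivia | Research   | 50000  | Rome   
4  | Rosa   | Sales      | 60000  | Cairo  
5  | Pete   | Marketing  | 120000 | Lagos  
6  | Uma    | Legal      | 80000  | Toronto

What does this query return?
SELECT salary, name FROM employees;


Projecting columns: salary, name

6 rows:
120000, Eve
80000, Mia
50000, Olivia
60000, Rosa
120000, Pete
80000, Uma


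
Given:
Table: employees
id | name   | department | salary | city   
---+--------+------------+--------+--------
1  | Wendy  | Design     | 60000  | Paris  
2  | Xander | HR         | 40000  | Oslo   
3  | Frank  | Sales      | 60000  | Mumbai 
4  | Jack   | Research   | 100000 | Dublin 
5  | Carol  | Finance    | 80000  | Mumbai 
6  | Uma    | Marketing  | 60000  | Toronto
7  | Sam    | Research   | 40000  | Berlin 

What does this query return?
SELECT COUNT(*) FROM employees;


COUNT(*) counts all rows

7


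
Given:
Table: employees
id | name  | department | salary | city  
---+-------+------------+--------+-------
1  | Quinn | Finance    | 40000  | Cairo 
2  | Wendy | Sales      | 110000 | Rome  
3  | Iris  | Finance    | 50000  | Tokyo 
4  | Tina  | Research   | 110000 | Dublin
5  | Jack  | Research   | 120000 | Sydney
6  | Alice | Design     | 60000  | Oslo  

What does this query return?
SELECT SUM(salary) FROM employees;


SUM(salary) = 40000 + 110000 + 50000 + 110000 + 120000 + 60000 = 490000

490000


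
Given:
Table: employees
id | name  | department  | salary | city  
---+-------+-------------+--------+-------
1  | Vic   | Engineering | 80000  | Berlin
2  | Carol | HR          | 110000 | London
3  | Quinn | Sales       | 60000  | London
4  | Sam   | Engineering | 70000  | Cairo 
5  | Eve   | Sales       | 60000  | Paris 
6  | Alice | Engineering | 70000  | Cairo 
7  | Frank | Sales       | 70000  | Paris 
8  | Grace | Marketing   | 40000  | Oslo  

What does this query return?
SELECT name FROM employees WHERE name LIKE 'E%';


LIKE 'E%' matches names starting with 'E'
Matching: 1

1 rows:
Eve


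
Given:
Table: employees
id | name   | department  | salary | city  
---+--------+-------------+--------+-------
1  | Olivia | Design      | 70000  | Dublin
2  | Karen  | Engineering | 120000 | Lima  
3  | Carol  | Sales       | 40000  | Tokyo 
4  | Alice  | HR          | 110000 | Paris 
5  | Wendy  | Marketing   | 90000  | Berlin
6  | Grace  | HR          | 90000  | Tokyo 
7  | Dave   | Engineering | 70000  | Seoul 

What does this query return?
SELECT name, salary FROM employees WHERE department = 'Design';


Filtering: department = 'Design'
Matching rows: 1

1 rows:
Olivia, 70000


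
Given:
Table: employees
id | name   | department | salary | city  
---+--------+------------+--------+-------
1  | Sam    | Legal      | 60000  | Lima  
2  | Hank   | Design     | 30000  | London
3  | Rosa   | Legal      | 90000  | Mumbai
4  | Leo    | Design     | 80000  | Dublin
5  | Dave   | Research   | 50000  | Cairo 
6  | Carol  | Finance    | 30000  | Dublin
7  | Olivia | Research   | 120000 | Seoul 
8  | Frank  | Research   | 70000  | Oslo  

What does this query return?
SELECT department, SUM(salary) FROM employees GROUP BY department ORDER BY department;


Summing salary within each department:
  Design: 30000 + 80000 = 110000
  Finance: 30000 = 30000
  Legal: 60000 + 90000 = 150000
  Research: 50000 + 120000 + 70000 = 240000


4 groups:
Design, 110000
Finance, 30000
Legal, 150000
Research, 240000


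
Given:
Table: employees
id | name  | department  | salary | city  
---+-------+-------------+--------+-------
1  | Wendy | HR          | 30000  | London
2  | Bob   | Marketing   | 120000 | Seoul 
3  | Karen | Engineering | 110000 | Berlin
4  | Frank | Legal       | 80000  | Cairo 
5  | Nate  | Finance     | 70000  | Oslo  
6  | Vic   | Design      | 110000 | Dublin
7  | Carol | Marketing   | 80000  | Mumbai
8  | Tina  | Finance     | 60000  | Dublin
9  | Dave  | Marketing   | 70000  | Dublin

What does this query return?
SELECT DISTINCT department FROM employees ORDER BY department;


All 'department' values (row order): HR, Marketing, Engineering, Legal, Finance, Design, Marketing, Finance, Marketing
Removing duplicates leaves 6 unique value(s).

6 values:
Design
Engineering
Finance
HR
Legal
Marketing


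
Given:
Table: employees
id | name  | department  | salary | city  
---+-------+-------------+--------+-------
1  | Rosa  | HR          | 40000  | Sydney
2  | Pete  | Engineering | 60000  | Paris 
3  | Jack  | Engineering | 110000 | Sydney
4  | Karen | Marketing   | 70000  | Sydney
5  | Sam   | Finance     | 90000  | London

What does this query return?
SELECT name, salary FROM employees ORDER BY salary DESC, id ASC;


Sorting by salary DESC, then id ASC for ties

5 rows:
Jack, 110000
Sam, 90000
Karen, 70000
Pete, 60000
Rosa, 40000


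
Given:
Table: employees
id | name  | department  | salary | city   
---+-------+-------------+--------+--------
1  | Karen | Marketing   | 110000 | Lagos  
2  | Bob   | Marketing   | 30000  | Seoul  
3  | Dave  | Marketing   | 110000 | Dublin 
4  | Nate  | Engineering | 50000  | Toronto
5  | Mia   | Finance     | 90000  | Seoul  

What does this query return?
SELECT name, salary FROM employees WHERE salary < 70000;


Filtering: salary < 70000
Matching: 2 rows

2 rows:
Bob, 30000
Nate, 50000


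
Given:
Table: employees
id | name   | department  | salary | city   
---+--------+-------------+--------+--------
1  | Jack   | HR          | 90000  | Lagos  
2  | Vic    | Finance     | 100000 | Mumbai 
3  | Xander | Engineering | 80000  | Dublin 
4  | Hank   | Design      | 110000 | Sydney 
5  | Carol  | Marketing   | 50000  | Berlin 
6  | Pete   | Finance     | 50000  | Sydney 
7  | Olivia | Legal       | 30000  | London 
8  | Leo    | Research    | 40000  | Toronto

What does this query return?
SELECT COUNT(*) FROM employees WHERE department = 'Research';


Counting rows where department = 'Research'
  Leo -> MATCH


1


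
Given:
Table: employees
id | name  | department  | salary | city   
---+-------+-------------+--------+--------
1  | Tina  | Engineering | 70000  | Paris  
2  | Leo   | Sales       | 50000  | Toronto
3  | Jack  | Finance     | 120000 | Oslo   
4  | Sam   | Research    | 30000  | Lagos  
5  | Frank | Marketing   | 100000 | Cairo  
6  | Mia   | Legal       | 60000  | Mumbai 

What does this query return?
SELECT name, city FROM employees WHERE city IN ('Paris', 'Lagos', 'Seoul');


Filtering: city IN ('Paris', 'Lagos', 'Seoul')
Matching: 2 rows

2 rows:
Tina, Paris
Sam, Lagos


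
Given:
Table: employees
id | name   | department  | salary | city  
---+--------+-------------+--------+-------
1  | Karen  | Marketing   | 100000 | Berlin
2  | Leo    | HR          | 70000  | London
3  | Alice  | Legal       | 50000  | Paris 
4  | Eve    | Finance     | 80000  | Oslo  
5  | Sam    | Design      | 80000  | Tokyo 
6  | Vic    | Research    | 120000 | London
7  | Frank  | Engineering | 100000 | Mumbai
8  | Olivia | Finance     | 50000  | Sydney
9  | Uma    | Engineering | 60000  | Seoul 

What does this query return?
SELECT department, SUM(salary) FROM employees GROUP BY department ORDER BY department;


Summing salary within each department:
  Design: 80000 = 80000
  Engineering: 100000 + 60000 = 160000
  Finance: 80000 + 50000 = 130000
  HR: 70000 = 70000
  Legal: 50000 = 50000
  Marketing: 100000 = 100000
  Research: 120000 = 120000


7 groups:
Design, 80000
Engineering, 160000
Finance, 130000
HR, 70000
Legal, 50000
Marketing, 100000
Research, 120000


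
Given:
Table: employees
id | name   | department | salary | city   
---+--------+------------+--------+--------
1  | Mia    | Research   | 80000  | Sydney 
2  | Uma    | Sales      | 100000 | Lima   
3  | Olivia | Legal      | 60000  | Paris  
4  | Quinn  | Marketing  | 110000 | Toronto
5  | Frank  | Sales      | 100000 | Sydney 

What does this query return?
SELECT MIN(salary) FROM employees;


Salaries: 80000, 100000, 60000, 110000, 100000
MIN = 60000

60000


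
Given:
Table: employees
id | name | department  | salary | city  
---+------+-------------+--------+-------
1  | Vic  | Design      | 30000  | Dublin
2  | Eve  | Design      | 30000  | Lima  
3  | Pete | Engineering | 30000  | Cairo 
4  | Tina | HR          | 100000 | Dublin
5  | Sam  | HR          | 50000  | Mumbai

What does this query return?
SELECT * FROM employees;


SELECT * returns all 5 rows with all columns

5 rows:
1, Vic, Design, 30000, Dublin
2, Eve, Design, 30000, Lima
3, Pete, Engineering, 30000, Cairo
4, Tina, HR, 100000, Dublin
5, Sam, HR, 50000, Mumbai


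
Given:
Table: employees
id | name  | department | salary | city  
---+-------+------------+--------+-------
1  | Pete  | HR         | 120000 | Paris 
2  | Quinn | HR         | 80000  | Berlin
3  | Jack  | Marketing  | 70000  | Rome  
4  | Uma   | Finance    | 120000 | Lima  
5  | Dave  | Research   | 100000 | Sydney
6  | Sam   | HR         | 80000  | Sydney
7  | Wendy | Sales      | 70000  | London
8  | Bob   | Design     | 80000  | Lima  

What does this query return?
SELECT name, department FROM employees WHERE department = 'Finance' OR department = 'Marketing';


Filtering: department = 'Finance' OR 'Marketing'
Matching: 2 rows

2 rows:
Jack, Marketing
Uma, Finance


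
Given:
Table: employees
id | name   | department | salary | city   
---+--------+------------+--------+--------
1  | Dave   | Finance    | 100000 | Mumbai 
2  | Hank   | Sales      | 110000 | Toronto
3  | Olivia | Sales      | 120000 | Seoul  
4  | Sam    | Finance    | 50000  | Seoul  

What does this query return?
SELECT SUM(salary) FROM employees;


SUM(salary) = 100000 + 110000 + 120000 + 50000 = 380000

380000


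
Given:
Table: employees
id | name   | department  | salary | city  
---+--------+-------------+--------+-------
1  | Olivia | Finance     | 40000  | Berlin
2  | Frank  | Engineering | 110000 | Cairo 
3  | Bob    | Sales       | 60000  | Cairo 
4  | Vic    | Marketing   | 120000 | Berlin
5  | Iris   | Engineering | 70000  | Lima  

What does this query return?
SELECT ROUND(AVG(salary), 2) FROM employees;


SUM(salary) = 400000
COUNT = 5
ROUND(AVG, 2) = ROUND(400000 / 5, 2) = 80000.0

80000.0


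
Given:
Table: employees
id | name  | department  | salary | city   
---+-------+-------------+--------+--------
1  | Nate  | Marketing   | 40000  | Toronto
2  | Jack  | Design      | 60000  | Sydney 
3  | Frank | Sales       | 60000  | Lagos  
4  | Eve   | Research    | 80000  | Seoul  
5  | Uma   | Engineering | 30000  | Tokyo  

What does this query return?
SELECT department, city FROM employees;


Projecting columns: department, city

5 rows:
Marketing, Toronto
Design, Sydney
Sales, Lagos
Research, Seoul
Engineering, Tokyo


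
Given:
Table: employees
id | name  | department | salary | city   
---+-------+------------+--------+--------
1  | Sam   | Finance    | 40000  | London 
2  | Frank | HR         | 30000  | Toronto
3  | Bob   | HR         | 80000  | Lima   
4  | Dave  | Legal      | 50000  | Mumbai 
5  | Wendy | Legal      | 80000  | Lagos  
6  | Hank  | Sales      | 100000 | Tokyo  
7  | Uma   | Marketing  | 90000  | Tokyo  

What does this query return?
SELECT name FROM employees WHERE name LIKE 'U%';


LIKE 'U%' matches names starting with 'U'
Matching: 1

1 rows:
Uma


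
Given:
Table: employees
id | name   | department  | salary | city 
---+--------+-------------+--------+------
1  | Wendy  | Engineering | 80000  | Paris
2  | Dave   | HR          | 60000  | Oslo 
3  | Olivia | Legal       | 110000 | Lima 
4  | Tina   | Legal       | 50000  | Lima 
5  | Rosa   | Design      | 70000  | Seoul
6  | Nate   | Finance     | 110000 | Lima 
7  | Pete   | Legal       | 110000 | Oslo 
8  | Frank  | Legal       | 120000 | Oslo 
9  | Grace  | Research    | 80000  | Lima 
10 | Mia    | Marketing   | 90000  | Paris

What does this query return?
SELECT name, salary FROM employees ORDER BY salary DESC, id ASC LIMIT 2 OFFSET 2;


Sort by salary DESC (id ASC tiebreak), then skip 2 and take 2
Rows 3 through 4

2 rows:
Nate, 110000
Pete, 110000


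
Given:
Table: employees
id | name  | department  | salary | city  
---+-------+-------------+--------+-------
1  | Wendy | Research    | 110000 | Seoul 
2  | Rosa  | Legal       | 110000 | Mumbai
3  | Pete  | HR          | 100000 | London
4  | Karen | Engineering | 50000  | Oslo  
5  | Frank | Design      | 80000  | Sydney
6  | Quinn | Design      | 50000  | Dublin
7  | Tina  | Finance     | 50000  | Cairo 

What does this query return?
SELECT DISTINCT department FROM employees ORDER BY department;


All 'department' values (row order): Research, Legal, HR, Engineering, Design, Design, Finance
Removing duplicates leaves 6 unique value(s).

6 values:
Design
Engineering
Finance
HR
Legal
Research


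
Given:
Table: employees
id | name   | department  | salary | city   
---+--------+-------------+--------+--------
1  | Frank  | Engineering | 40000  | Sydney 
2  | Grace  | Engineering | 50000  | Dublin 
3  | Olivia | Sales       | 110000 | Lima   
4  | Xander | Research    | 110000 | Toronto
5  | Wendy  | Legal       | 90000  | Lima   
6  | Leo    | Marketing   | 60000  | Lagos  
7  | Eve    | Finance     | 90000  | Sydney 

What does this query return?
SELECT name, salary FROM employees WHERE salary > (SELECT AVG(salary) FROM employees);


Subquery: AVG(salary) = 78571.43
Filtering: salary > 78571.43
  Olivia (110000) -> MATCH
  Xander (110000) -> MATCH
  Wendy (90000) -> MATCH
  Eve (90000) -> MATCH


4 rows:
Olivia, 110000
Xander, 110000
Wendy, 90000
Eve, 90000
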